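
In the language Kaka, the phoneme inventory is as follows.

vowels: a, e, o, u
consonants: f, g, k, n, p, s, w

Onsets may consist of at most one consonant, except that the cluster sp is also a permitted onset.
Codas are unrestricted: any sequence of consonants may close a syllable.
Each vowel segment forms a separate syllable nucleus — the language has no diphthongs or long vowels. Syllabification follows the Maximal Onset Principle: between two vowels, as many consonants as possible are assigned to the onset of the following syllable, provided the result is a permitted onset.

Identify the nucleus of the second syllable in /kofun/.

Nuclei (vowels): o, u → 2 syllables.
The second nucleus (vowel 2 from the left) is /u/.

u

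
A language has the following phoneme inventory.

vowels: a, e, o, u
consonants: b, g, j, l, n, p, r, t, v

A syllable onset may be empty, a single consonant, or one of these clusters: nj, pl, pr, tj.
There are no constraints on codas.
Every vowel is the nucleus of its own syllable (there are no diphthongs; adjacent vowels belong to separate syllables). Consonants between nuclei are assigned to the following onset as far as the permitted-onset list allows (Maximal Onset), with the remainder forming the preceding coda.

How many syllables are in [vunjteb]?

Vowels present: u, e; each is a nucleus, giving 2 syllables.

2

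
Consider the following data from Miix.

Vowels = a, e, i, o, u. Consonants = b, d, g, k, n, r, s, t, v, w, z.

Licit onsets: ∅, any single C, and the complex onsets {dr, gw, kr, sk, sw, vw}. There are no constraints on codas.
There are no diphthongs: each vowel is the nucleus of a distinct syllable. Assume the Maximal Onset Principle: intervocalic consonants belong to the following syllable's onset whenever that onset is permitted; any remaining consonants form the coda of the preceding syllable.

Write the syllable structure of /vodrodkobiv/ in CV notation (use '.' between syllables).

The vowels are o, o, o, i — 4 nuclei, so 4 syllables.
Between /o/ (V1) and /o/ (V2): /dr/ — entire cluster is a permitted onset → onset /dr/, coda ∅.
Between /o/ (V2) and /o/ (V3): cluster /dk/ — the longest permitted-onset suffix is /k/; onset = /k/, preceding coda = /d/.
Between /o/ (V3) and /i/ (V4): /b/ → onset of the next syllable (single consonants are always licit onsets).
Result: vo.drod.ko.biv.
Mapping each syllable to C/V: /vo/ → CV, /drod/ → CCVC, /ko/ → CV, /biv/ → CVC.

CV.CCVC.CV.CVC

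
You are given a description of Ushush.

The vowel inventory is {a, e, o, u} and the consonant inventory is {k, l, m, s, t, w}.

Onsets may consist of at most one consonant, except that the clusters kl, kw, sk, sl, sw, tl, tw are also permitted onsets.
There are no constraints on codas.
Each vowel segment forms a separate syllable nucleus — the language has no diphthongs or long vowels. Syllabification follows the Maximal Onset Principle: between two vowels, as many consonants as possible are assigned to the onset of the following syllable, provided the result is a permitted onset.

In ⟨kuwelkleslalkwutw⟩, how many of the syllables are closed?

Nuclei (vowels): u, e, e, a, u → 5 syllables.
σ1/σ2 boundary: /w/ → onset of the next syllable (single consonants are always licit onsets).
σ2/σ3 boundary: /lkl/ splits as /l/ + /kl/ (/kl/ is the longest suffix that is a licit onset).
σ3/σ4 boundary: /sl/ is a licit onset in full, so it all attaches to the next syllable.
σ4/σ5 boundary: /lkw/; trying suffixes from longest down, /kw/ is the first permitted one, so coda /l/ | onset /kw/.
Result: ku.wel.kle.slal.kwutw.
Classifying each syllable: /ku/ (open), /wel/ (closed), /kle/ (open), /slal/ (closed), /kwutw/ (closed).
Closed syllables: 3.

3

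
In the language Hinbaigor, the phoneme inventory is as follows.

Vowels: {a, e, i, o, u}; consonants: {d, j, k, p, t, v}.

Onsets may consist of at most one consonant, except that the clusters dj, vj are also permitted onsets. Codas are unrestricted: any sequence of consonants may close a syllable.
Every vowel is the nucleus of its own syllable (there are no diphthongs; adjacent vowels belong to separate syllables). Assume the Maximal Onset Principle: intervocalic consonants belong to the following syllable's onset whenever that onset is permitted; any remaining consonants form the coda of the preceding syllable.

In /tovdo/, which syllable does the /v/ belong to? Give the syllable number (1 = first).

1

Vowels present: o, o; each is a nucleus, giving 2 syllables.
Between /o/ (V1) and /o/ (V2): /vd/ — longest licit onset from the right is /d/, leaving /v/ as coda.
Result: tov.do.
The /v/ is in the coda of syllable 1 (/tov/).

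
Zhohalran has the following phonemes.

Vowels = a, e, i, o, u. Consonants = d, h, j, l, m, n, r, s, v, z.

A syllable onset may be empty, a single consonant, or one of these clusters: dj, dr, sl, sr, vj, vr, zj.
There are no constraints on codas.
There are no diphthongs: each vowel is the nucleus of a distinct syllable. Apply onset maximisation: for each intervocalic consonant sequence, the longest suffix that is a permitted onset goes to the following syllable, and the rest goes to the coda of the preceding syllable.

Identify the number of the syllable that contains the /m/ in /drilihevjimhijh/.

Nuclei (vowels): i, i, e, i, i → 5 syllables.
σ1/σ2 boundary: just /l/ — single C goes to the following onset.
σ2/σ3 boundary: /h/ → onset of the next syllable (single consonants are always licit onsets).
σ3/σ4 boundary: /vj/ is a licit onset in full, so it all attaches to the next syllable.
σ4/σ5 boundary: /mh/ — longest licit onset from the right is /h/, leaving /m/ as coda.
Syllabification: dri.li.he.vjim.hijh.
The /m/ is in the coda of syllable 4 (/vjim/).

4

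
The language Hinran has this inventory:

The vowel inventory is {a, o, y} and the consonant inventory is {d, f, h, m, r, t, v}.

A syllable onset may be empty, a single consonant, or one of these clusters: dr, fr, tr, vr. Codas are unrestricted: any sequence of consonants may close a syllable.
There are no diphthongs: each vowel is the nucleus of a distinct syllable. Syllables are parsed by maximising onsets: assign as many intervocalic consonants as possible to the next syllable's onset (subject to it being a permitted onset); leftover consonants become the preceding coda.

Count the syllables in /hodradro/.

3

Nuclei (vowels): o, a, o → 3 syllables.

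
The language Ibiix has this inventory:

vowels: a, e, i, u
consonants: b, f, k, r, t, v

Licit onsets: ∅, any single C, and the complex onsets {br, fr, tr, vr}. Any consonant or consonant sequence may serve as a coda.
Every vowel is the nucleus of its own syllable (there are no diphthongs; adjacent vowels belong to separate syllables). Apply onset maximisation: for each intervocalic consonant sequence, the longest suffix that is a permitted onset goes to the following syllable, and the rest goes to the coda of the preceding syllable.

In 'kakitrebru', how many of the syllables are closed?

Nuclei (vowels): a, i, e, u → 4 syllables.
Between /a/ (V1) and /i/ (V2): /k/ → onset of the next syllable (single consonants are always licit onsets).
Between /i/ (V2) and /e/ (V3): /tr/ — entire cluster is a permitted onset → onset /tr/, coda ∅.
Between /e/ (V3) and /u/ (V4): cluster /br/ — /br/ is itself a permitted onset, so the whole cluster goes right; preceding coda = ∅.
Syllabification: ka.ki.tre.bru.
Classifying each syllable: /ka/ (open), /ki/ (open), /tre/ (open), /bru/ (open).
Closed syllables: 0.

0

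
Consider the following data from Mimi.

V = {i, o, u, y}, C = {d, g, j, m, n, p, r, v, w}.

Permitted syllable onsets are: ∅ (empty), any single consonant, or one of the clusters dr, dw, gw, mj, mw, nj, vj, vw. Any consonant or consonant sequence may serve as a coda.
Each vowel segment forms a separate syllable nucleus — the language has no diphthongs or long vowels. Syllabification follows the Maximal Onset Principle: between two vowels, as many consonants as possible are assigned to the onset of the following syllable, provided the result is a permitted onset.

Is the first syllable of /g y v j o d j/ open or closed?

Vowels present: y, o; each is a nucleus, giving 2 syllables.
/y…o/ gap (V1→V2): cluster /vj/ — /vj/ is itself a permitted onset, so the whole cluster goes right; preceding coda = ∅.
Putting it together: gy.vjodj.
Syllable 1 is /gy/; it ends in its nucleus with no coda, so it is open.

open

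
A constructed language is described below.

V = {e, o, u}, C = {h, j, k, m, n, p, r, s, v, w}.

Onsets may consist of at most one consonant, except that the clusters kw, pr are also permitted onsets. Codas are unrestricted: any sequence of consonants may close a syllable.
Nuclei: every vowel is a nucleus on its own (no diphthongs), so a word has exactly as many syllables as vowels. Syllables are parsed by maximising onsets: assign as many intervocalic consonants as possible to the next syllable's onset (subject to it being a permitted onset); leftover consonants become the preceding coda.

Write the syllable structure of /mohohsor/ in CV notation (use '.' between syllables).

The vowels are o, o, o — 3 nuclei, so 3 syllables.
Between /o/ (V1) and /o/ (V2): just /h/ — single C goes to the following onset.
Between /o/ (V2) and /o/ (V3): /hs/ — longest licit onset from the right is /s/, leaving /h/ as coda.
Putting it together: mo.hoh.sor.
Mapping each syllable to C/V: /mo/ → CV, /hoh/ → CVC, /sor/ → CVC.

CV.CVC.CVC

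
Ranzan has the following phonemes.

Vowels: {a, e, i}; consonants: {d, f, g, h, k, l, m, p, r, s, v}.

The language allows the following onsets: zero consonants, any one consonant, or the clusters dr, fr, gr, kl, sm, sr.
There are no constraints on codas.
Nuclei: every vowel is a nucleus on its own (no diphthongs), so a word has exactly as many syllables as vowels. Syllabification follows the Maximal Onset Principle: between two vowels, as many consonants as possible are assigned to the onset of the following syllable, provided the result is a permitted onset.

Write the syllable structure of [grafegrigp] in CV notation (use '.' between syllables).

CCV.CV.CCVCC

Vowels present: a, e, i; each is a nucleus, giving 3 syllables.
/a…e/ gap (V1→V2): just /f/ — single C goes to the following onset.
/e…i/ gap (V2→V3): /gr/ — entire cluster is a permitted onset → onset /gr/, coda ∅.
Putting it together: gra.fe.grigp.
Mapping each syllable to C/V: /gra/ → CCV, /fe/ → CV, /grigp/ → CCVCC.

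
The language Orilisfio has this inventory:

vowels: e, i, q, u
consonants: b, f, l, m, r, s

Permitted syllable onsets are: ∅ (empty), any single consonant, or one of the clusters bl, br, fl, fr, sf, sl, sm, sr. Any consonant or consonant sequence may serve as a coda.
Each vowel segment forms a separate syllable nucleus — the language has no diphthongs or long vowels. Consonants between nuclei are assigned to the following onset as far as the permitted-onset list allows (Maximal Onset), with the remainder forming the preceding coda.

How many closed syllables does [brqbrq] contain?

Vowels present: q, q; each is a nucleus, giving 2 syllables.
V1 /q/ – V2 /q/: /br/ is a licit onset in full, so it all attaches to the next syllable.
Result: brq.brq.
Classifying each syllable: /brq/ (open), /brq/ (open).
Closed syllables: 0.

0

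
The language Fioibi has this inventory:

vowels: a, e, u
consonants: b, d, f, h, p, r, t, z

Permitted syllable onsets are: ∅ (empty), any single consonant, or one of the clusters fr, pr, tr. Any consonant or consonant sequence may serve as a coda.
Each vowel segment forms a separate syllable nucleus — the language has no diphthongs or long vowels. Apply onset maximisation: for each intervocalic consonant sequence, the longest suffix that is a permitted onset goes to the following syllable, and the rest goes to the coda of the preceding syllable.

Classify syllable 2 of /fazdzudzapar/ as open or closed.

closed

Vowels present: a, u, a, a; each is a nucleus, giving 4 syllables.
/a…u/ gap (V1→V2): /zdz/; trying suffixes from longest down, /z/ is the first permitted one, so coda /zd/ | onset /z/.
/u…a/ gap (V2→V3): /dz/ splits as /d/ + /z/ (/z/ is the longest suffix that is a licit onset).
/a…a/ gap (V3→V4): /p/ → onset of the next syllable (single consonants are always licit onsets).
Putting it together: fazd.zud.za.par.
Syllable 2 is /zud/ with coda /d/, so it is closed.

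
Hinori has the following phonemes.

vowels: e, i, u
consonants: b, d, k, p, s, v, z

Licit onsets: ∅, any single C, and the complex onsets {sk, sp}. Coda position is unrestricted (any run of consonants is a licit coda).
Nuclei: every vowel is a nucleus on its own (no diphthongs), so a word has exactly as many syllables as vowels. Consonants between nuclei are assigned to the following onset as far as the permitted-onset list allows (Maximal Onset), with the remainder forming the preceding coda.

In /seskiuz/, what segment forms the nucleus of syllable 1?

Nuclei (vowels): e, i, u → 3 syllables.
The first nucleus (vowel 1 from the left) is /e/.

e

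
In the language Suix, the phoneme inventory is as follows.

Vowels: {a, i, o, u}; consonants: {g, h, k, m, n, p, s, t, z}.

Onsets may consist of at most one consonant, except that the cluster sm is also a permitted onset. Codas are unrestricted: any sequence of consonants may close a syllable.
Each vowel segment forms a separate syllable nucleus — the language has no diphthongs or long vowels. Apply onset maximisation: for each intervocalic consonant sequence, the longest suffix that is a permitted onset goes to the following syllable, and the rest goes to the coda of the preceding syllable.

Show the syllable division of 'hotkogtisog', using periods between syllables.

hot.kog.ti.sog

Vowels present: o, o, i, o; each is a nucleus, giving 4 syllables.
σ1/σ2 boundary: /tk/; trying suffixes from longest down, /k/ is the first permitted one, so coda /t/ | onset /k/.
σ2/σ3 boundary: /gt/; trying suffixes from longest down, /t/ is the first permitted one, so coda /g/ | onset /t/.
σ3/σ4 boundary: /s/ → onset of the next syllable (single consonants are always licit onsets).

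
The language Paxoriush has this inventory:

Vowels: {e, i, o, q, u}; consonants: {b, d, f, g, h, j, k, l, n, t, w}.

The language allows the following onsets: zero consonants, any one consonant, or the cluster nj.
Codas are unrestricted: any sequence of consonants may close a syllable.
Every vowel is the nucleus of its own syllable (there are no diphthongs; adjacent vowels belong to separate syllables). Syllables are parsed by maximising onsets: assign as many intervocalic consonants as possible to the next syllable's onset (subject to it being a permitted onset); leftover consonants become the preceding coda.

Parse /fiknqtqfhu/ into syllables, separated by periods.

fik.nq.tqf.hu

Nuclei (vowels): i, q, q, u → 4 syllables.
V1 /i/ – V2 /q/: /kn/ splits as /k/ + /n/ (/n/ is the longest suffix that is a licit onset).
V2 /q/ – V3 /q/: /t/ is a single consonant, so it becomes the next onset.
V3 /q/ – V4 /u/: cluster /fh/ — the longest permitted-onset suffix is /h/; onset = /h/, preceding coda = /f/.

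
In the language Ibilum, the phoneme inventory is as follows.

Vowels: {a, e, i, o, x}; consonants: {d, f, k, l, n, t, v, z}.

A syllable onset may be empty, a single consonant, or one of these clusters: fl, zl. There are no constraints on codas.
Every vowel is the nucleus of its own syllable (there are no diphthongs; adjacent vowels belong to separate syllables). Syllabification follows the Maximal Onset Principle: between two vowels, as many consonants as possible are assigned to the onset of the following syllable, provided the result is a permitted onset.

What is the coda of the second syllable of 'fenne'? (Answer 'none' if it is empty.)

none

Nuclei (vowels): e, e → 2 syllables.
Between /e/ (V1) and /e/ (V2): /nn/ splits as /n/ + /n/ (/n/ is the longest suffix that is a licit onset).
Result: fen.ne.
Syllable 2 is /ne/: onset /n/, nucleus /e/, coda ∅.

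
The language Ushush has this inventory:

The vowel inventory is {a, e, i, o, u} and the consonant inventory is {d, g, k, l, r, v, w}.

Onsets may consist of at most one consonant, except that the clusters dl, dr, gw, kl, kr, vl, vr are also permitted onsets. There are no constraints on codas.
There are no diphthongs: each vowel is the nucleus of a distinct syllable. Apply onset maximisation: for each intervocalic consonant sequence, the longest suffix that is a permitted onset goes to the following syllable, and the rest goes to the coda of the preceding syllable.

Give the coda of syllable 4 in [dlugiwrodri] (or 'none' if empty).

The vowels are u, i, o, i — 4 nuclei, so 4 syllables.
Between /u/ (V1) and /i/ (V2): just /g/ — single C goes to the following onset.
Between /i/ (V2) and /o/ (V3): cluster /wr/ — the longest permitted-onset suffix is /r/; onset = /r/, preceding coda = /w/.
Between /o/ (V3) and /i/ (V4): /dr/ is a licit onset in full, so it all attaches to the next syllable.
Result: dlu.giw.ro.dri.
Syllable 4 is /dri/: onset /dr/, nucleus /i/, coda ∅.

none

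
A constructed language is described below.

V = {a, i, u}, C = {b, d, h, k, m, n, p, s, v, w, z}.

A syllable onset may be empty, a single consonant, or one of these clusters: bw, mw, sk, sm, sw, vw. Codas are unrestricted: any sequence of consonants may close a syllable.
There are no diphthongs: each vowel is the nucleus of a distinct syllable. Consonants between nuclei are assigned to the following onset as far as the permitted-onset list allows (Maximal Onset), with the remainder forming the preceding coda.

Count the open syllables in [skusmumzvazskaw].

The vowels are u, u, a, a — 4 nuclei, so 4 syllables.
/u…u/ gap (V1→V2): /sm/ is a licit onset in full, so it all attaches to the next syllable.
/u…a/ gap (V2→V3): cluster /mzv/ — the longest permitted-onset suffix is /v/; onset = /v/, preceding coda = /mz/.
/a…a/ gap (V3→V4): cluster /zsk/ — the longest permitted-onset suffix is /sk/; onset = /sk/, preceding coda = /z/.
So the parse is sku.smumz.vaz.skaw.
Classifying each syllable: /sku/ (open), /smumz/ (closed), /vaz/ (closed), /skaw/ (closed).
Open syllables: 1.

1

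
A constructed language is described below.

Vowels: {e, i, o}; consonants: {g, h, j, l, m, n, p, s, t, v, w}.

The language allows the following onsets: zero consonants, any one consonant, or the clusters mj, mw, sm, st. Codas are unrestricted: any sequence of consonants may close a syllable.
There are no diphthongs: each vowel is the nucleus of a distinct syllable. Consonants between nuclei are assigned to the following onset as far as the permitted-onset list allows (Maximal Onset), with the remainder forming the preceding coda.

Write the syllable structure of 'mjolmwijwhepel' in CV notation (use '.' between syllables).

CCVC.CCVCC.CV.CVC

The vowels are o, i, e, e — 4 nuclei, so 4 syllables.
σ1/σ2 boundary: cluster /lmw/ — the longest permitted-onset suffix is /mw/; onset = /mw/, preceding coda = /l/.
σ2/σ3 boundary: /jwh/; trying suffixes from longest down, /h/ is the first permitted one, so coda /jw/ | onset /h/.
σ3/σ4 boundary: just /p/ — single C goes to the following onset.
Result: mjol.mwijw.he.pel.
Mapping each syllable to C/V: /mjol/ → CCVC, /mwijw/ → CCVCC, /he/ → CV, /pel/ → CVC.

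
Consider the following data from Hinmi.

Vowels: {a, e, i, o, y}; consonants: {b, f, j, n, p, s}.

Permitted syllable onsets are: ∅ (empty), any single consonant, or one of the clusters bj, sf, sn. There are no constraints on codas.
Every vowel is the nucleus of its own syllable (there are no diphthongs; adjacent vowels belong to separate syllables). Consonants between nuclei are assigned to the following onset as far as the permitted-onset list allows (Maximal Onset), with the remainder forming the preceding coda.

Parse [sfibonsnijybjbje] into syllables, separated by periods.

sfi.bon.sni.jybj.bje

Nuclei (vowels): i, o, i, y, e → 5 syllables.
Between /i/ (V1) and /o/ (V2): just /b/ — single C goes to the following onset.
Between /o/ (V2) and /i/ (V3): cluster /nsn/ — the longest permitted-onset suffix is /sn/; onset = /sn/, preceding coda = /n/.
Between /i/ (V3) and /y/ (V4): just /j/ — single C goes to the following onset.
Between /y/ (V4) and /e/ (V5): /bjbj/ splits as /bj/ + /bj/ (/bj/ is the longest suffix that is a licit onset).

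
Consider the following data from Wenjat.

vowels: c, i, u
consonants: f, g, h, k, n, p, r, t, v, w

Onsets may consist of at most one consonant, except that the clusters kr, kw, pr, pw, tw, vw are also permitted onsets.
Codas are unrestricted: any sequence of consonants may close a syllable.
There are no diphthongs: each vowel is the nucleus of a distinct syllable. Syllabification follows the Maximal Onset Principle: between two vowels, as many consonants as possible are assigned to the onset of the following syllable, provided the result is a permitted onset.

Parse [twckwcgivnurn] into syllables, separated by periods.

Vowels present: c, c, i, u; each is a nucleus, giving 4 syllables.
V1 /c/ – V2 /c/: cluster /kw/ — /kw/ is itself a permitted onset, so the whole cluster goes right; preceding coda = ∅.
V2 /c/ – V3 /i/: /g/ is a single consonant, so it becomes the next onset.
V3 /i/ – V4 /u/: /vn/ splits as /v/ + /n/ (/n/ is the longest suffix that is a licit onset).

twc.kwc.giv.nurn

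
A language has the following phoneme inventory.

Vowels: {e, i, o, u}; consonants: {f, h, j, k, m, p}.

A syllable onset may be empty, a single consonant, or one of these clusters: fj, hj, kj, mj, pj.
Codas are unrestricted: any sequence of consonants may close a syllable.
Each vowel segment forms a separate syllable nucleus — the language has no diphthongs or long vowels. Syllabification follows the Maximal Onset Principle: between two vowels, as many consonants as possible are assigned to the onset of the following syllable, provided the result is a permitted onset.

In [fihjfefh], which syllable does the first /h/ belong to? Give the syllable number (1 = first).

1

Nuclei (vowels): i, e → 2 syllables.
/i…e/ gap (V1→V2): cluster /hjf/ — the longest permitted-onset suffix is /f/; onset = /f/, preceding coda = /hj/.
Syllabification: fihj.fefh.
The first /h/ is in the coda of syllable 1 (/fihj/).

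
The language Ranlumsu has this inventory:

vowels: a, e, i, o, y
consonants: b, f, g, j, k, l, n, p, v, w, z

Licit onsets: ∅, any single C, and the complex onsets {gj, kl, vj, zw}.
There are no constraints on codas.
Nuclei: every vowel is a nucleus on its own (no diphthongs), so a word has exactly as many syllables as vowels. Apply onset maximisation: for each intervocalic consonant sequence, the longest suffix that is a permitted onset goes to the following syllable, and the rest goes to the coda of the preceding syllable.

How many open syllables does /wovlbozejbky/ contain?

The vowels are o, o, e, y — 4 nuclei, so 4 syllables.
V1 /o/ – V2 /o/: /vlb/ splits as /vl/ + /b/ (/b/ is the longest suffix that is a licit onset).
V2 /o/ – V3 /e/: just /z/ — single C goes to the following onset.
V3 /e/ – V4 /y/: /jbk/ splits as /jb/ + /k/ (/k/ is the longest suffix that is a licit onset).
Putting it together: wovl.bo.zejb.ky.
Classifying each syllable: /wovl/ (closed), /bo/ (open), /zejb/ (closed), /ky/ (open).
Open syllables: 2.

2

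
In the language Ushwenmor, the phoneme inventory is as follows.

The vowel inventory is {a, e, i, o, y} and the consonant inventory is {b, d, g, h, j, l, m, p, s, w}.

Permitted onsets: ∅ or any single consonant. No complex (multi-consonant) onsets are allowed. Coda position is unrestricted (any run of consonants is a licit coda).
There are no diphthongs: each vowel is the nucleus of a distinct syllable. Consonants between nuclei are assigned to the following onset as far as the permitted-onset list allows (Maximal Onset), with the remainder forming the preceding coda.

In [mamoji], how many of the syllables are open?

Nuclei (vowels): a, o, i → 3 syllables.
σ1/σ2 boundary: /m/ is a single consonant, so it becomes the next onset.
σ2/σ3 boundary: /j/ is a single consonant, so it becomes the next onset.
So the parse is ma.mo.ji.
Classifying each syllable: /ma/ (open), /mo/ (open), /ji/ (open).
Open syllables: 3.

3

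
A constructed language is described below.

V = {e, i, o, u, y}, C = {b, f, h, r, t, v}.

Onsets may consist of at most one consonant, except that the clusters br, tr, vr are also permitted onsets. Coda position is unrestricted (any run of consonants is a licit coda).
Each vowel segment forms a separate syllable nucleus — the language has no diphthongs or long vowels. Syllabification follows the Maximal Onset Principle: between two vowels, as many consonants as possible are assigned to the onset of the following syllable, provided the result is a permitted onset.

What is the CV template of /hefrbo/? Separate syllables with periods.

CVCC.CV

The vowels are e, o — 2 nuclei, so 2 syllables.
σ1/σ2 boundary: /frb/; trying suffixes from longest down, /b/ is the first permitted one, so coda /fr/ | onset /b/.
Result: hefr.bo.
Mapping each syllable to C/V: /hefr/ → CVCC, /bo/ → CV.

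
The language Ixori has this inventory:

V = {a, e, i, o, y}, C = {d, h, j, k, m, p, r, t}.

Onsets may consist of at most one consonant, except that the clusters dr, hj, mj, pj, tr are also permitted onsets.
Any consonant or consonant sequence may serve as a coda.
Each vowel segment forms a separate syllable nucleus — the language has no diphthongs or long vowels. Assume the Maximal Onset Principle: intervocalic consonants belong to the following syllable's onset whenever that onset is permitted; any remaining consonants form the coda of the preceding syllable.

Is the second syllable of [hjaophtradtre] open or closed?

closed

Nuclei (vowels): a, o, a, e → 4 syllables.
/a…o/ gap (V1→V2): no consonants, so the boundary falls immediately after /a/.
/o…a/ gap (V2→V3): /phtr/; trying suffixes from longest down, /tr/ is the first permitted one, so coda /ph/ | onset /tr/.
/a…e/ gap (V3→V4): /dtr/ — longest licit onset from the right is /tr/, leaving /d/ as coda.
So the parse is hja.oph.trad.tre.
Syllable 2 is /oph/ with coda /ph/, so it is closed.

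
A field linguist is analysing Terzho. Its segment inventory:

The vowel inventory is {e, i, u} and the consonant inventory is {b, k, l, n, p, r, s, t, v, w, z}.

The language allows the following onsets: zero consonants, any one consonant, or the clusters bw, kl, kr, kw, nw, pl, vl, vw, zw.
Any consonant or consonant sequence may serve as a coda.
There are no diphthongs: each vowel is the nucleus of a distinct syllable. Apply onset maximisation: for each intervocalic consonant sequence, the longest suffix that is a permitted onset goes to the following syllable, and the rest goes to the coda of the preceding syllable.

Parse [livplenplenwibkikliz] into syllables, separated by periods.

liv.plen.ple.nwib.ki.kliz

The vowels are i, e, e, i, i, i — 6 nuclei, so 6 syllables.
σ1/σ2 boundary: /vpl/; trying suffixes from longest down, /pl/ is the first permitted one, so coda /v/ | onset /pl/.
σ2/σ3 boundary: /npl/ splits as /n/ + /pl/ (/pl/ is the longest suffix that is a licit onset).
σ3/σ4 boundary: cluster /nw/ — /nw/ is itself a permitted onset, so the whole cluster goes right; preceding coda = ∅.
σ4/σ5 boundary: cluster /bk/ — the longest permitted-onset suffix is /k/; onset = /k/, preceding coda = /b/.
σ5/σ6 boundary: /kl/ is a licit onset in full, so it all attaches to the next syllable.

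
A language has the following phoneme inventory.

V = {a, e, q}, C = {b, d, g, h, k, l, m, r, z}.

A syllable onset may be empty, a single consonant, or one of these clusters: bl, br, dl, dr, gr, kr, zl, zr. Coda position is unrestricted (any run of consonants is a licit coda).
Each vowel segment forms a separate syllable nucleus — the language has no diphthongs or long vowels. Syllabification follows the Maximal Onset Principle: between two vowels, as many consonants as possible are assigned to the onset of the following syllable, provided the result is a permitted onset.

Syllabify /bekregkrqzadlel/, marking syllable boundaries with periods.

be.kreg.krq.za.dlel

The vowels are e, e, q, a, e — 5 nuclei, so 5 syllables.
Between /e/ (V1) and /e/ (V2): /kr/ is a licit onset in full, so it all attaches to the next syllable.
Between /e/ (V2) and /q/ (V3): /gkr/ splits as /g/ + /kr/ (/kr/ is the longest suffix that is a licit onset).
Between /q/ (V3) and /a/ (V4): just /z/ — single C goes to the following onset.
Between /a/ (V4) and /e/ (V5): /dl/ is a licit onset in full, so it all attaches to the next syllable.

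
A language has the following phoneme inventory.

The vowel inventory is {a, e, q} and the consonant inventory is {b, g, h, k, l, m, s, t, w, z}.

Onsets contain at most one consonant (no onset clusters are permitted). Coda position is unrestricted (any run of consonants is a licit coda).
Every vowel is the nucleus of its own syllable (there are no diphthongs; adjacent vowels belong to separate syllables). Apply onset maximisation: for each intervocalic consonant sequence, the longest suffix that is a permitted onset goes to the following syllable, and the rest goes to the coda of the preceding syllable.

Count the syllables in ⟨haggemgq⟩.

3

The vowels are a, e, q — 3 nuclei, so 3 syllables.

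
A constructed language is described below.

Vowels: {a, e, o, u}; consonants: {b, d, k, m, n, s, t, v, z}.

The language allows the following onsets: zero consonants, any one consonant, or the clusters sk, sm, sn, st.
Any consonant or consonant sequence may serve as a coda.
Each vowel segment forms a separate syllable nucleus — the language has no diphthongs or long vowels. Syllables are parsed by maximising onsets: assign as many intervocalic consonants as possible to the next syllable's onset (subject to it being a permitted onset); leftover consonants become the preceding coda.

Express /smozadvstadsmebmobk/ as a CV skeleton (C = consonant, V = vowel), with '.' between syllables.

The vowels are o, a, a, e, o — 5 nuclei, so 5 syllables.
/o…a/ gap (V1→V2): /z/ → onset of the next syllable (single consonants are always licit onsets).
/a…a/ gap (V2→V3): /dvst/ — longest licit onset from the right is /st/, leaving /dv/ as coda.
/a…e/ gap (V3→V4): cluster /dsm/ — the longest permitted-onset suffix is /sm/; onset = /sm/, preceding coda = /d/.
/e…o/ gap (V4→V5): cluster /bm/ — the longest permitted-onset suffix is /m/; onset = /m/, preceding coda = /b/.
Putting it together: smo.zadv.stad.smeb.mobk.
Mapping each syllable to C/V: /smo/ → CCV, /zadv/ → CVCC, /stad/ → CCVC, /smeb/ → CCVC, /mobk/ → CVCC.

CCV.CVCC.CCVC.CCVC.CVCC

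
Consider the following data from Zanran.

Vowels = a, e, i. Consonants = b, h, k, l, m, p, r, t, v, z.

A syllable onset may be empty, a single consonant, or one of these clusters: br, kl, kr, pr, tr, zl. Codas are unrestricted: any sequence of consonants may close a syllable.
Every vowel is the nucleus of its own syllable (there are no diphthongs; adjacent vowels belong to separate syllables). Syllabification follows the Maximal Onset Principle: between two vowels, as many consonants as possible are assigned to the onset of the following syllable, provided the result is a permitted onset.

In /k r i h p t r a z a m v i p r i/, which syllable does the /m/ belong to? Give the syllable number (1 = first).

3

The vowels are i, a, a, i, i — 5 nuclei, so 5 syllables.
σ1/σ2 boundary: /hptr/ splits as /hp/ + /tr/ (/tr/ is the longest suffix that is a licit onset).
σ2/σ3 boundary: /z/ → onset of the next syllable (single consonants are always licit onsets).
σ3/σ4 boundary: /mv/; trying suffixes from longest down, /v/ is the first permitted one, so coda /m/ | onset /v/.
σ4/σ5 boundary: /pr/ is a licit onset in full, so it all attaches to the next syllable.
So the parse is krihp.tra.zam.vi.pri.
The /m/ is in the coda of syllable 3 (/zam/).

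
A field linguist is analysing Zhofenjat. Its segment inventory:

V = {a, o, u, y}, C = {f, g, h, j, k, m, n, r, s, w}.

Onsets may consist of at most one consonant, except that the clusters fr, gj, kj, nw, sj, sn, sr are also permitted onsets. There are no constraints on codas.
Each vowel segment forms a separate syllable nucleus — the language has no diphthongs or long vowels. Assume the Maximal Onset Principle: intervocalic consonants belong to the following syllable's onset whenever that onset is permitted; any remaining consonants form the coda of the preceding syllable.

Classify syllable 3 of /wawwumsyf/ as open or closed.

closed

Vowels present: a, u, y; each is a nucleus, giving 3 syllables.
/a…u/ gap (V1→V2): /ww/ splits as /w/ + /w/ (/w/ is the longest suffix that is a licit onset).
/u…y/ gap (V2→V3): cluster /ms/ — the longest permitted-onset suffix is /s/; onset = /s/, preceding coda = /m/.
So the parse is waw.wum.syf.
Syllable 3 is /syf/ with coda /f/, so it is closed.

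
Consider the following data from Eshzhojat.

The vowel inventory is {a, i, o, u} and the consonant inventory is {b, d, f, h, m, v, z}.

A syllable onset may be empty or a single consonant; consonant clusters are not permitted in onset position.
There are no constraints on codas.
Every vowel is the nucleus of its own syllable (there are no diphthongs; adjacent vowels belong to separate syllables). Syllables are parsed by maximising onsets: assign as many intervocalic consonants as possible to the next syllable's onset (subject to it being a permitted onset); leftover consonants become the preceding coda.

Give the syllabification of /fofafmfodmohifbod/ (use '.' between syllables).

Vowels present: o, a, o, o, i, o; each is a nucleus, giving 6 syllables.
σ1/σ2 boundary: /f/ → onset of the next syllable (single consonants are always licit onsets).
σ2/σ3 boundary: /fmf/; trying suffixes from longest down, /f/ is the first permitted one, so coda /fm/ | onset /f/.
σ3/σ4 boundary: cluster /dm/ — the longest permitted-onset suffix is /m/; onset = /m/, preceding coda = /d/.
σ4/σ5 boundary: /h/ → onset of the next syllable (single consonants are always licit onsets).
σ5/σ6 boundary: cluster /fb/ — the longest permitted-onset suffix is /b/; onset = /b/, preceding coda = /f/.

fo.fafm.fod.mo.hif.bod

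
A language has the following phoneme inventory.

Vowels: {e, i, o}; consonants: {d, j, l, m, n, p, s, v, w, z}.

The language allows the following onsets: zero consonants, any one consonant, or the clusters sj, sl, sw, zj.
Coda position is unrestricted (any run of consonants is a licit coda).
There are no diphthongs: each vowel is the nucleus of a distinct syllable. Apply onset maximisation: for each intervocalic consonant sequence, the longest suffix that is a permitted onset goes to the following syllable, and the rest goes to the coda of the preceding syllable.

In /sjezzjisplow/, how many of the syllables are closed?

Nuclei (vowels): e, i, o → 3 syllables.
V1 /e/ – V2 /i/: cluster /zzj/ — the longest permitted-onset suffix is /zj/; onset = /zj/, preceding coda = /z/.
V2 /i/ – V3 /o/: /spl/ — longest licit onset from the right is /l/, leaving /sp/ as coda.
So the parse is sjez.zjisp.low.
Classifying each syllable: /sjez/ (closed), /zjisp/ (closed), /low/ (closed).
Closed syllables: 3.

3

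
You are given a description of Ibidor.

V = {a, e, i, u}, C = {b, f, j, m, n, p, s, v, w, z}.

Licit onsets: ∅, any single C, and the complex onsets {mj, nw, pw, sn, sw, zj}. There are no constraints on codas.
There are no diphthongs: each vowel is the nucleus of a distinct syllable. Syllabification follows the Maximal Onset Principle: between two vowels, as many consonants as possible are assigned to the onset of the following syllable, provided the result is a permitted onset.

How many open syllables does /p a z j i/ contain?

Vowels present: a, i; each is a nucleus, giving 2 syllables.
σ1/σ2 boundary: cluster /zj/ — /zj/ is itself a permitted onset, so the whole cluster goes right; preceding coda = ∅.
Putting it together: pa.zji.
Classifying each syllable: /pa/ (open), /zji/ (open).
Open syllables: 2.

2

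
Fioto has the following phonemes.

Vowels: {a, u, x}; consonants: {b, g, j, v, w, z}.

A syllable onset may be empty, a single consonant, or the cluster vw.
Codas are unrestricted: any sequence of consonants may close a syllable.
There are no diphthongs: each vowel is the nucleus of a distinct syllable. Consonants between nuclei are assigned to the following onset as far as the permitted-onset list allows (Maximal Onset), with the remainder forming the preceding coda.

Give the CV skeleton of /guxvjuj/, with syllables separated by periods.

CV.VC.CVC

Nuclei (vowels): u, x, u → 3 syllables.
σ1/σ2 boundary: hiatus — the boundary sits between the two vowels.
σ2/σ3 boundary: cluster /vj/ — the longest permitted-onset suffix is /j/; onset = /j/, preceding coda = /v/.
Putting it together: gu.xv.juj.
Mapping each syllable to C/V: /gu/ → CV, /xv/ → VC, /juj/ → CVC.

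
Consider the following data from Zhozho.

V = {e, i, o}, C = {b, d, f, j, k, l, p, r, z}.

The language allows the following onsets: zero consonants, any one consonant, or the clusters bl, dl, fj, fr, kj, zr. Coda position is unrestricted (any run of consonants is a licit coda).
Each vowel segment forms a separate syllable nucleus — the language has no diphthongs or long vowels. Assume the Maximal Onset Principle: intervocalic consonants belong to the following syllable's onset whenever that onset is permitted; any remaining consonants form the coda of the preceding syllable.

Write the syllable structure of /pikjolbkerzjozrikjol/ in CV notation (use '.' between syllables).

CV.CCVCC.CVCC.CV.CCV.CCVC

Nuclei (vowels): i, o, e, o, i, o → 6 syllables.
/i…o/ gap (V1→V2): /kj/ is a licit onset in full, so it all attaches to the next syllable.
/o…e/ gap (V2→V3): /lbk/; trying suffixes from longest down, /k/ is the first permitted one, so coda /lb/ | onset /k/.
/e…o/ gap (V3→V4): cluster /rzj/ — the longest permitted-onset suffix is /j/; onset = /j/, preceding coda = /rz/.
/o…i/ gap (V4→V5): /zr/ is a licit onset in full, so it all attaches to the next syllable.
/i…o/ gap (V5→V6): /kj/ — entire cluster is a permitted onset → onset /kj/, coda ∅.
Result: pi.kjolb.kerz.jo.zri.kjol.
Mapping each syllable to C/V: /pi/ → CV, /kjolb/ → CCVCC, /kerz/ → CVCC, /jo/ → CV, /zri/ → CCV, /kjol/ → CCVC.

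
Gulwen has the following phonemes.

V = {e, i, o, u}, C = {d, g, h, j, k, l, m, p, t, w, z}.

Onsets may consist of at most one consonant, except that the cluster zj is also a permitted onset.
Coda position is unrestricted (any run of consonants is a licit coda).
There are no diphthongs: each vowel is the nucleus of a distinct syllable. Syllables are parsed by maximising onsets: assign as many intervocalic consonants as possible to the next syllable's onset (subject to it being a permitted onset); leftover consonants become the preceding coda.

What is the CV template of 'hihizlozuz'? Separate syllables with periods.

CV.CVC.CV.CVC

Vowels present: i, i, o, u; each is a nucleus, giving 4 syllables.
σ1/σ2 boundary: /h/ is a single consonant, so it becomes the next onset.
σ2/σ3 boundary: /zl/ — longest licit onset from the right is /l/, leaving /z/ as coda.
σ3/σ4 boundary: just /z/ — single C goes to the following onset.
So the parse is hi.hiz.lo.zuz.
Mapping each syllable to C/V: /hi/ → CV, /hiz/ → CVC, /lo/ → CV, /zuz/ → CVC.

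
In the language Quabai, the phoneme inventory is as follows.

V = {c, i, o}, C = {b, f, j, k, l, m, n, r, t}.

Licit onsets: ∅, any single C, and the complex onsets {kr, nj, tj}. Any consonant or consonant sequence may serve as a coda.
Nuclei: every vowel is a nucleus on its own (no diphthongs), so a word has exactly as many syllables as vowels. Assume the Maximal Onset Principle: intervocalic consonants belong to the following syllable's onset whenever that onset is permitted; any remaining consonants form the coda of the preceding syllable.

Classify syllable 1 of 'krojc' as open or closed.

The vowels are o, c — 2 nuclei, so 2 syllables.
Between /o/ (V1) and /c/ (V2): just /j/ — single C goes to the following onset.
Putting it together: kro.jc.
Syllable 1 is /kro/; it ends in its nucleus with no coda, so it is open.

open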